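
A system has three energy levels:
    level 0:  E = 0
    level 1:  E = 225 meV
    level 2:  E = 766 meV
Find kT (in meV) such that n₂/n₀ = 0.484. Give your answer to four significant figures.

1056 meV

n₂/n₀ = exp[−(E₂−E₀)/kT] = 0.484.
⇒ (E₂−E₀)/kT = ln(1/0.484) = ln(2.06612) = 0.725672.
kT = 766 meV / 0.725672 = 1056 meV.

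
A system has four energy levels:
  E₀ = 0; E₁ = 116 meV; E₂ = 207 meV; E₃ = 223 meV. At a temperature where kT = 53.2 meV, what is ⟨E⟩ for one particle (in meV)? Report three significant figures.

Eᵢ/kT = 0, 2.1805, 3.8910, 4.1917.
Z = Σ e^(−Eᵢ/kT) = e^(−0) + e^(−2.1805) + e^(−3.8910) + e^(−4.1917) = 1.0000 + 0.11299 + 0.020425 + 0.015121 = 1.1485.
⟨E⟩ = Σ Eᵢ e^(−Eᵢ/kT) / Z = (0·1.0000 + 116·0.11299 + 207·0.020425 + 223·0.015121) / 1.1485 = 18.0 meV.

18.0 meV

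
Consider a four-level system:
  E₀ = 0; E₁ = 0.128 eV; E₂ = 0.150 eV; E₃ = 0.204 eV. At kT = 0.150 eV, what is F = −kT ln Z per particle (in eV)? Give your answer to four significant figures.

-0.1077 eV

Eᵢ/kT = 0, 0.853333, 1.00000, 1.36000.
Z = Σ e^(−Eᵢ/kT) = e^(−0) + e^(−0.853333) + e^(−1.00000) + e^(−1.36000) = 1.00000 + 0.425993 + 0.367879 + 0.256661 = 2.05053.
F = −kT ln Z = −0.150 × ln(2.05053) = −0.150 × 0.718098 = -0.1077 eV.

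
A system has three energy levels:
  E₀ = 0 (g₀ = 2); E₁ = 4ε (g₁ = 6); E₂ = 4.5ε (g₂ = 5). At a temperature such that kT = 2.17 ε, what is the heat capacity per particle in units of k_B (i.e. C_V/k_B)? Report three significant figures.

0.929

Eᵢ/kT = 0, 1.8433, 2.0737.
Z = Σ gᵢe^(−Eᵢ/kT) = 2·e^(−0) + 6·e^(−1.8433) + 5·e^(−2.0737) = 2.0000 + 0.94977 + 0.62860 = 3.5784.
⟨E⟩ = 1.8522 ε, ⟨E²⟩ = 7.8039 ε².
C_V/k_B = (⟨E²⟩ − ⟨E⟩²)/(kT)² = (7.8039 − 3.4306)/4.7089 = 0.929.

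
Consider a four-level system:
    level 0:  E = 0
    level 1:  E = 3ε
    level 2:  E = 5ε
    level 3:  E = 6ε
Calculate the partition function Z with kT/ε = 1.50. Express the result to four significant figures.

Eᵢ/kT = 0, 2.00000, 3.33333, 4.00000.
Z = Σ e^(−Eᵢ/kT) = e^(−0) + e^(−2.00000) + e^(−3.33333) + e^(−4.00000) = 1.00000 + 0.135335 + 0.0356741 + 0.0183156 = 1.18932.

Z = 1.189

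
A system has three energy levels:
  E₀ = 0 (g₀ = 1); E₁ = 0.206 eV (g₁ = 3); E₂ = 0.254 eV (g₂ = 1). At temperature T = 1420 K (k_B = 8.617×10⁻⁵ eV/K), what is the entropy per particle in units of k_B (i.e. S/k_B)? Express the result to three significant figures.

1.23

k_BT = 8.617×10⁻⁵ × 1420 K = 0.12236 eV.
Eᵢ/kT = 0, 1.6836, 2.0758.
Z = Σ gᵢe^(−Eᵢ/kT) = 1·e^(−0) + 3·e^(−1.6836) + 1·e^(−2.0758) = 1.0000 + 0.55711 + 0.12546 = 1.6826.
⟨E⟩ = Σ EᵢPᵢ = 0.087146 eV.
S/k_B = ln Z + ⟨E⟩/kT = ln(1.6826) + 0.087146/0.12236 = 0.52034 + 0.71221 = 1.23.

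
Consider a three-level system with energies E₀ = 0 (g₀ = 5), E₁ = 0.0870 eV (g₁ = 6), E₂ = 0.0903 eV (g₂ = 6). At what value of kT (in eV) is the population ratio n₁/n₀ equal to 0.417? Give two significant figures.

0.082 eV

n₁/n₀ = (g₁/g₀) exp[−(E₁−E₀)/kT] = 0.417.
⇒ (E₁−E₀)/kT = ln((6/5)/0.417) = ln(2.878) = 1.057.
kT = 0.0870 eV / 1.057 = 0.082 eV.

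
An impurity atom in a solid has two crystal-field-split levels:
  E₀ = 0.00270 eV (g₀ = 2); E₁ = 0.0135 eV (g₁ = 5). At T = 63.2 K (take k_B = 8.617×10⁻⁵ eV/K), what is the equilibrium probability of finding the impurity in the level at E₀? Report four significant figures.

k_BT = 8.617×10⁻⁵ × 63.2 K = 0.00544594 eV.
Eᵢ/kT = 0.495782, 2.47891.
Z = Σ gᵢe^(−Eᵢ/kT) = 2·e^(−0.495782) + 5·e^(−2.47891) = 1.21819 + 0.419173 = 1.63736.
P₀ = g₀ e^(−E₀/kT) / Z = 1.21819/1.63736 = 0.7440.

0.7440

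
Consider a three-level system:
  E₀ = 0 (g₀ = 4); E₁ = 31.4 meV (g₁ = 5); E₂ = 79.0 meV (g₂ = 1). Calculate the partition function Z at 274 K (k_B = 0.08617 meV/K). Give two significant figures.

k_BT = 0.08617 × 274 K = 23.61 meV.
Eᵢ/kT = 0, 1.330, 3.346.
Z = Σ gᵢe^(−Eᵢ/kT) = 4·e^(−0) + 5·e^(−1.330) + 1·e^(−3.346) = 4.000 + 1.322 + 0.03522 = 5.357.

Z = 5.4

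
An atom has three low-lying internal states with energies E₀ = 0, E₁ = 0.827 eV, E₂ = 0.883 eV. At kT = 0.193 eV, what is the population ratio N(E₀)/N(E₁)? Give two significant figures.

n₀/n₁ = exp[−(E₀−E₁)/kT] = exp(−(-0.827 eV)/(0.193 eV)) = exp(4.285) = 73.

73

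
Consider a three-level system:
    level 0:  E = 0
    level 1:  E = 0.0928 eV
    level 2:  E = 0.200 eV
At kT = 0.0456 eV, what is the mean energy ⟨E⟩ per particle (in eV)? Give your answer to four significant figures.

Eᵢ/kT = 0, 2.03509, 4.38596.
Z = Σ e^(−Eᵢ/kT) = e^(−0) + e^(−2.03509) + e^(−4.38596) = 1.00000 + 0.130669 + 0.0124509 = 1.14312.
⟨E⟩ = Σ Eᵢ e^(−Eᵢ/kT) / Z = (0·1.00000 + 0.0928·0.130669 + 0.200·0.0124509) / 1.14312 = 0.01279 eV.

0.01279 eV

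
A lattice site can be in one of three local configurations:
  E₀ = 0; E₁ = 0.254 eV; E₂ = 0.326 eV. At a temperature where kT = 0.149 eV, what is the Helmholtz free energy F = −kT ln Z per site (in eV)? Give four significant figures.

-0.03840 eV

Eᵢ/kT = 0, 1.70470, 2.18792.
Z = Σ e^(−Eᵢ/kT) = e^(−0) + e^(−1.70470) + e^(−2.18792) = 1.00000 + 0.181827 + 0.112150 = 1.29398.
F = −kT ln Z = −0.149 × ln(1.29398) = −0.149 × 0.257723 = -0.03840 eV.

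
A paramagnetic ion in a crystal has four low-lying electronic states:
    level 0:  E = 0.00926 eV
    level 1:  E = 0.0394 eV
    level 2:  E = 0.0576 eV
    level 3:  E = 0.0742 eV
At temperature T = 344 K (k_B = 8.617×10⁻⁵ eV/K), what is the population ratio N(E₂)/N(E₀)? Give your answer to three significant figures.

0.196

k_BT = 8.617×10⁻⁵ × 344 K = 0.029642 eV.
n₂/n₀ = exp[−(E₂−E₀)/kT] = exp(−(0.04834 eV)/(0.029642 eV)) = exp(-1.6308) = 0.196.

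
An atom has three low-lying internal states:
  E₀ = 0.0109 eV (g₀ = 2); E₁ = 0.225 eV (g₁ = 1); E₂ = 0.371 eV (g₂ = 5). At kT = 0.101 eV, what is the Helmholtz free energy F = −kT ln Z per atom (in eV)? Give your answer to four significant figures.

Eᵢ/kT = 0.107921, 2.22772, 3.67327.
Z = Σ gᵢe^(−Eᵢ/kT) = 2·e^(−0.107921) + 1·e^(−2.22772) + 5·e^(−3.67327) = 1.79540 + 0.107774 + 0.126966 = 2.03014.
F = −kT ln Z = −0.101 × ln(2.03014) = −0.101 × 0.708105 = -0.07152 eV.

-0.07152 eV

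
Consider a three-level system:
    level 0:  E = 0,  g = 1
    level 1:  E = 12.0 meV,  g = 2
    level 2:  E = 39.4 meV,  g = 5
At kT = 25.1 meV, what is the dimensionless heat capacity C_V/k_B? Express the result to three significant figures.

Eᵢ/kT = 0, 0.47809, 1.5697.
Z = Σ gᵢe^(−Eᵢ/kT) = 1·e^(−0) + 2·e^(−0.47809) + 5·e^(−1.5697) = 1.0000 + 1.2399 + 1.0405 = 3.2804.
⟨E⟩ = 17.033 meV, ⟨E²⟩ = 546.82 meV².
C_V/k_B = (⟨E²⟩ − ⟨E⟩²)/(kT)² = (546.82 − 290.12)/630.01 = 0.407.

0.407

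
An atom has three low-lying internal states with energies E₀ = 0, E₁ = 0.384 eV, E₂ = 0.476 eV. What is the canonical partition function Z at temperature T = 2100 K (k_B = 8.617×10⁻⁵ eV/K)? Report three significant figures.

k_BT = 8.617×10⁻⁵ × 2100 K = 0.18096 eV.
Eᵢ/kT = 0, 2.1220, 2.6304.
Z = Σ e^(−Eᵢ/kT) = e^(−0) + e^(−2.1220) + e^(−2.6304) = 1.0000 + 0.11979 + 0.072050 = 1.1918.

Z = 1.19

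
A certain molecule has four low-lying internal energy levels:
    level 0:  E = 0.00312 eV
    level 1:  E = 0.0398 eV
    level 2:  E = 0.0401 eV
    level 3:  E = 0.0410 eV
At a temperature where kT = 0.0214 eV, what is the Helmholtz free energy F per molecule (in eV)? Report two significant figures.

Eᵢ/kT = 0.1458, 1.860, 1.874, 1.916.
Z = Σ e^(−Eᵢ/kT) = e^(−0.1458) + e^(−1.860) + e^(−1.874) + e^(−1.916) = 0.8643 + 0.1557 + 0.1535 + 0.1472 = 1.321.
F = −kT ln Z = −0.0214 × ln(1.321) = −0.0214 × 0.2784 = -0.0060 eV.

-0.0060 eV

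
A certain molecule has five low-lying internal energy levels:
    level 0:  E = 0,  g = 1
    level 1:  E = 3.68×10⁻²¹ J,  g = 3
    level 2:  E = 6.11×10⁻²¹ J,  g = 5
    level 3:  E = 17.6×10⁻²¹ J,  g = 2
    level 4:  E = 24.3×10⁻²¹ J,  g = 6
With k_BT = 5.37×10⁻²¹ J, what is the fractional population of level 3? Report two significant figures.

0.018

Eᵢ/kT = 0, 0.6853, 1.138, 3.277, 4.525.
Z = Σ gᵢe^(−Eᵢ/kT) = 1·e^(−0) + 3·e^(−0.6853) + 5·e^(−1.138) + 2·e^(−3.277) + 6·e^(−4.525) = 1.000 + 1.512 + 1.602 + 0.07548 + 0.06501 = 4.254.
P₃ = g₃ e^(−E₃/kT) / Z = 0.07548/4.254 = 0.018.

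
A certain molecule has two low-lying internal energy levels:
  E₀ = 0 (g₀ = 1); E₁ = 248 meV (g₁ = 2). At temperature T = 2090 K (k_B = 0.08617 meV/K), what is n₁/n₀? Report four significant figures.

k_BT = 0.08617 × 2090 K = 180.095 meV.
n₁/n₀ = (g₁/g₀) exp[−(E₁−E₀)/kT] = (2/1) × exp(−(248 meV)/(180.095 meV)) = (2/1) × exp(-1.37705) = 0.5046.

0.5046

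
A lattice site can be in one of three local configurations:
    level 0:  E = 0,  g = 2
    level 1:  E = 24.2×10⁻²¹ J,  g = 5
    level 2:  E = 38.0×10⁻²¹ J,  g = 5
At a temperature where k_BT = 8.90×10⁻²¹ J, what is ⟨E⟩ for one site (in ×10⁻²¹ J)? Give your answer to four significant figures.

Eᵢ/kT = 0, 2.71910, 4.26966.
Z = Σ gᵢe^(−Eᵢ/kT) = 2·e^(−0) + 5·e^(−2.71910) + 5·e^(−4.26966) = 2.00000 + 0.329670 + 0.0699327 = 2.39960.
⟨E⟩ = Σ Eᵢ gᵢe^(−Eᵢ/kT) / Z = (0·2.00000 + 24.2·0.329670 + 38.0·0.0699327) / 2.39960 = 4.432 ×10⁻²¹ J.

4.432 ×10⁻²¹ J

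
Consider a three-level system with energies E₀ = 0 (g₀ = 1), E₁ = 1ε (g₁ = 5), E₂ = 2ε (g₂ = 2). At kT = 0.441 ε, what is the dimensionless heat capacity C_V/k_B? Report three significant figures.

1.33

Eᵢ/kT = 0, 2.2676, 4.5351.
Z = Σ gᵢe^(−Eᵢ/kT) = 1·e^(−0) + 5·e^(−2.2676) + 2·e^(−4.5351) = 1.0000 + 0.51780 + 0.021452 = 1.5393.
⟨E⟩ = 0.36426 ε, ⟨E²⟩ = 0.39213 ε².
C_V/k_B = (⟨E²⟩ − ⟨E⟩²)/(kT)² = (0.39213 − 0.13269)/0.19448 = 1.33.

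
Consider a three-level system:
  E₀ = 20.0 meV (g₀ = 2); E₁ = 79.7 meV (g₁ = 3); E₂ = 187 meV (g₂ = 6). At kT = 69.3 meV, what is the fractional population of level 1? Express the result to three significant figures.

0.333

Eᵢ/kT = 0.28860, 1.1501, 2.6984.
Z = Σ gᵢe^(−Eᵢ/kT) = 2·e^(−0.28860) + 3·e^(−1.1501) + 6·e^(−2.6984) = 1.4986 + 0.94982 + 0.40388 = 2.8523.
P₁ = g₁ e^(−E₁/kT) / Z = 0.94982/2.8523 = 0.333.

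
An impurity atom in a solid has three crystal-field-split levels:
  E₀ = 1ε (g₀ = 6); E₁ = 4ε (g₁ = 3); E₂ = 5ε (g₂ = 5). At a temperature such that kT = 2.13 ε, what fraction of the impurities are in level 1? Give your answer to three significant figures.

0.0978

Eᵢ/kT = 0.46948, 1.8779, 2.3474.
Z = Σ gᵢe^(−Eᵢ/kT) = 6·e^(−0.46948) + 3·e^(−1.8779) + 5·e^(−2.3474) = 3.7520 + 0.45873 + 0.47809 = 4.6888.
P₁ = g₁ e^(−E₁/kT) / Z = 0.45873/4.6888 = 0.0978.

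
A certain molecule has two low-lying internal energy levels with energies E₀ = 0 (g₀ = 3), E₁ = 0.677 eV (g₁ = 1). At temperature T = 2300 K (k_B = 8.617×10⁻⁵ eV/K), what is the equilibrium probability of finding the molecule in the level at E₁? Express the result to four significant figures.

0.01083

k_BT = 8.617×10⁻⁵ × 2300 K = 0.198191 eV.
Eᵢ/kT = 0, 3.41590.
Z = Σ gᵢe^(−Eᵢ/kT) = 3·e^(−0) + 1·e^(−3.41590) = 3.00000 + 0.0328468 = 3.03285.
P₁ = g₁ e^(−E₁/kT) / Z = 0.0328468/3.03285 = 0.01083.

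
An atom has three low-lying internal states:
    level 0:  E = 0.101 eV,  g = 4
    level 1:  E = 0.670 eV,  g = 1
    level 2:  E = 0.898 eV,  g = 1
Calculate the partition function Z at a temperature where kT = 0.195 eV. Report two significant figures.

Z = 2.4

Eᵢ/kT = 0.5179, 3.436, 4.605.
Z = Σ gᵢe^(−Eᵢ/kT) = 4·e^(−0.5179) + 1·e^(−3.436) + 1·e^(−4.605) = 2.383 + 0.03219 + 0.01000 = 2.425.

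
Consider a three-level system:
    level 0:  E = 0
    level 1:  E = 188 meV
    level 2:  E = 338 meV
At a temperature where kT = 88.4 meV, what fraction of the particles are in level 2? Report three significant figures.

Eᵢ/kT = 0, 2.1267, 3.8235.
Z = Σ e^(−Eᵢ/kT) = e^(−0) + e^(−2.1267) + e^(−3.8235) = 1.0000 + 0.11923 + 0.021851 = 1.1411.
P₂ = e^(−E₂/kT) / Z = 0.021851/1.1411 = 0.0191.

0.0191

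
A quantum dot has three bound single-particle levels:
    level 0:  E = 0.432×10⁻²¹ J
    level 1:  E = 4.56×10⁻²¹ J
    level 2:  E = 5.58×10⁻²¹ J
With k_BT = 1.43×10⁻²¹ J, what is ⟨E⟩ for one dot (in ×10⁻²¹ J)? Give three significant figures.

0.774 ×10⁻²¹ J

Eᵢ/kT = 0.30210, 3.1888, 3.9021.
Z = Σ e^(−Eᵢ/kT) = e^(−0.30210) + e^(−3.1888) + e^(−3.9021) = 0.73926 + 0.041221 + 0.020199 = 0.80068.
⟨E⟩ = Σ Eᵢ e^(−Eᵢ/kT) / Z = (0.432·0.73926 + 4.56·0.041221 + 5.58·0.020199) / 0.80068 = 0.774 ×10⁻²¹ J.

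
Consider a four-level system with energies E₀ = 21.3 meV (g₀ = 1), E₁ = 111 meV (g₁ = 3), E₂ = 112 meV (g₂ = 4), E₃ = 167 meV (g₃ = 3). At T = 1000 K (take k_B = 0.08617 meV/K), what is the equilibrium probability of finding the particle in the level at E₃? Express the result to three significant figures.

k_BT = 0.08617 × 1000 K = 86.170 meV.
Eᵢ/kT = 0.24719, 1.2882, 1.2998, 1.9380.
Z = Σ gᵢe^(−Eᵢ/kT) = 1·e^(−0.24719) + 3·e^(−1.2882) + 4·e^(−1.2998) + 3·e^(−1.9380) = 0.78099 + 0.82730 + 1.0903 + 0.43197 = 3.1306.
P₃ = g₃ e^(−E₃/kT) / Z = 0.43197/3.1306 = 0.138.

0.138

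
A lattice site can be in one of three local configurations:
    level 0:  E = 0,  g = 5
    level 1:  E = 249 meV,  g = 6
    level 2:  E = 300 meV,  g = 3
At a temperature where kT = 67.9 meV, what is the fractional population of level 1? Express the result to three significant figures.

0.0295

Eᵢ/kT = 0, 3.6672, 4.4183.
Z = Σ gᵢe^(−Eᵢ/kT) = 5·e^(−0) + 6·e^(−3.6672) + 3·e^(−4.4183) = 5.0000 + 0.15329 + 0.036164 = 5.1895.
P₁ = g₁ e^(−E₁/kT) / Z = 0.15329/5.1895 = 0.0295.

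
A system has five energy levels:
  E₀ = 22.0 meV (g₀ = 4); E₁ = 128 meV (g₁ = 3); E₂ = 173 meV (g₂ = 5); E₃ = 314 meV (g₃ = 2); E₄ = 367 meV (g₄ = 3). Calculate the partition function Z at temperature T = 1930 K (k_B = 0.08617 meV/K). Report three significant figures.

k_BT = 0.08617 × 1930 K = 166.31 meV.
Eᵢ/kT = 0.13228, 0.76965, 1.0402, 1.8880, 2.2067.
Z = Σ gᵢe^(−Eᵢ/kT) = 4·e^(−0.13228) + 3·e^(−0.76965) + 5·e^(−1.0402) + 2·e^(−1.8880) + 3·e^(−2.2067) = 3.5044 + 1.3895 + 1.7669 + 0.30275 + 0.33019 = 7.2937.

Z = 7.29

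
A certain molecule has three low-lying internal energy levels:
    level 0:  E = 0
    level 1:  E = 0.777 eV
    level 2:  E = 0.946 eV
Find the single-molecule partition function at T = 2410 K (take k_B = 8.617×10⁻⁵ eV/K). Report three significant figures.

k_BT = 8.617×10⁻⁵ × 2410 K = 0.20767 eV.
Eᵢ/kT = 0, 3.7415, 4.5553.
Z = Σ e^(−Eᵢ/kT) = e^(−0) + e^(−3.7415) + e^(−4.5553) = 1.0000 + 0.023718 + 0.010511 = 1.0342.

Z = 1.03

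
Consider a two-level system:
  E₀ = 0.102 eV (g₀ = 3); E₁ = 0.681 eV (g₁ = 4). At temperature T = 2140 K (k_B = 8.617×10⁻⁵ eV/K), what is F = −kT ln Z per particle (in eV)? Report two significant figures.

-0.11 eV

k_BT = 8.617×10⁻⁵ × 2140 K = 0.1844 eV.
Eᵢ/kT = 0.5531, 3.693.
Z = Σ gᵢe^(−Eᵢ/kT) = 3·e^(−0.5531) + 4·e^(−3.693) = 1.725 + 0.09959 = 1.825.
F = −kT ln Z = −0.1844 × ln(1.825) = −0.1844 × 0.6016 = -0.11 eV.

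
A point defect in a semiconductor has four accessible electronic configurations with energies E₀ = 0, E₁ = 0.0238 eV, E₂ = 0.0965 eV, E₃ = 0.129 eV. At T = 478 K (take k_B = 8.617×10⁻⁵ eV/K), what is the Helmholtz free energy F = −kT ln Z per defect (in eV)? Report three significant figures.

-0.0219 eV

k_BT = 8.617×10⁻⁵ × 478 K = 0.041189 eV.
Eᵢ/kT = 0, 0.57782, 2.3429, 3.1319.
Z = Σ e^(−Eᵢ/kT) = e^(−0) + e^(−0.57782) + e^(−2.3429) + e^(−3.1319) = 1.0000 + 0.56112 + 0.096049 + 0.043635 = 1.7008.
F = −kT ln Z = −0.041189 × ln(1.7008) = −0.041189 × 0.53110 = -0.0219 eV.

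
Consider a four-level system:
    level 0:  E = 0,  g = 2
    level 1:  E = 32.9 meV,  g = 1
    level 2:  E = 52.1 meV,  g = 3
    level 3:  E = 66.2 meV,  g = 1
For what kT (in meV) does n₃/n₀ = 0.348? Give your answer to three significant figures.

n₃/n₀ = (g₃/g₀) exp[−(E₃−E₀)/kT] = 0.348.
⇒ (E₃−E₀)/kT = ln((1/2)/0.348) = ln(1.4368) = 0.36242.
kT = 66.2 meV / 0.36242 = 183 meV.

183 meV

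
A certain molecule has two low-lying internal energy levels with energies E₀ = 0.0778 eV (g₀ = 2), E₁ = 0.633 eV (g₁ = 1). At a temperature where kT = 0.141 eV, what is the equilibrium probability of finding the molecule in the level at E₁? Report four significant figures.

Eᵢ/kT = 0.551773, 4.48936.
Z = Σ gᵢe^(−Eᵢ/kT) = 2·e^(−0.551773) + 1·e^(−4.48936) = 1.15186 + 0.0112278 = 1.16309.
P₁ = g₁ e^(−E₁/kT) / Z = 0.0112278/1.16309 = 0.009653.

0.009653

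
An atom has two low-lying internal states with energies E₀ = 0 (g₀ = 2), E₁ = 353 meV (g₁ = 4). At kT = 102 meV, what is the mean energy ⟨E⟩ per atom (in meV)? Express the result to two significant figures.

21 meV

Eᵢ/kT = 0, 3.461.
Z = Σ gᵢe^(−Eᵢ/kT) = 2·e^(−0) + 4·e^(−3.461) = 2.000 + 0.1256 = 2.126.
⟨E⟩ = Σ Eᵢ gᵢe^(−Eᵢ/kT) / Z = (0·2.000 + 353·0.1256) / 2.126 = 21 meV.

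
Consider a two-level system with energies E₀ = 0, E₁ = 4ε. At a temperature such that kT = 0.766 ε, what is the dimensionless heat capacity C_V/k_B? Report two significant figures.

Eᵢ/kT = 0, 5.222.
Z = Σ e^(−Eᵢ/kT) = e^(−0) + e^(−5.222) = 1.000 + 0.005397 = 1.005.
⟨E⟩ = 0.02148 ε, ⟨E²⟩ = 0.08592 ε².
C_V/k_B = (⟨E²⟩ − ⟨E⟩²)/(kT)² = (0.08592 − 0.0004614)/0.5868 = 0.15.

0.15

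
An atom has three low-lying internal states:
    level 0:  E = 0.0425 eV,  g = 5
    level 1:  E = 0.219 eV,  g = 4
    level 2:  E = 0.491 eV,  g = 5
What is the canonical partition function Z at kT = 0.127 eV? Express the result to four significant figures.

Eᵢ/kT = 0.334646, 1.72441, 3.86614.
Z = Σ gᵢe^(−Eᵢ/kT) = 5·e^(−0.334646) + 4·e^(−1.72441) + 5·e^(−3.86614) = 3.57796 + 0.713113 + 0.104695 = 4.39577.

Z = 4.396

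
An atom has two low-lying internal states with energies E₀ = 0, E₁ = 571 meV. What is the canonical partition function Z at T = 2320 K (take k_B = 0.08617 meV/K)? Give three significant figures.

Z = 1.06

k_BT = 0.08617 × 2320 K = 199.91 meV.
Eᵢ/kT = 0, 2.8563.
Z = Σ e^(−Eᵢ/kT) = e^(−0) + e^(−2.8563) = 1.0000 + 0.057481 = 1.0575.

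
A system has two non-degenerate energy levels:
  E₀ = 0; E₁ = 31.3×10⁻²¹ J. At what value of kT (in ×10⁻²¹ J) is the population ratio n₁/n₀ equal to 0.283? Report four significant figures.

n₁/n₀ = exp[−(E₁−E₀)/kT] = 0.283.
⇒ (E₁−E₀)/kT = ln(1/0.283) = ln(3.53357) = 1.26231.
kT = 31.3 ×10⁻²¹ J / 1.26231 = 24.80 ×10⁻²¹ J.

24.80 ×10⁻²¹ J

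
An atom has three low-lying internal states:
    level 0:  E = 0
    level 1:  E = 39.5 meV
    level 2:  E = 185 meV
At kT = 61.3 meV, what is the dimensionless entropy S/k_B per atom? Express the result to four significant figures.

Eᵢ/kT = 0, 0.644372, 3.01794.
Z = Σ e^(−Eᵢ/kT) = e^(−0) + e^(−0.644372) + e^(−3.01794) = 1.00000 + 0.524992 + 0.0489019 = 1.57389.
⟨E⟩ = Σ EᵢPᵢ = 18.9238 meV.
S/k_B = ln Z + ⟨E⟩/kT = ln(1.57389) + 18.9238/61.3 = 0.453550 + 0.308708 = 0.7623.

0.7623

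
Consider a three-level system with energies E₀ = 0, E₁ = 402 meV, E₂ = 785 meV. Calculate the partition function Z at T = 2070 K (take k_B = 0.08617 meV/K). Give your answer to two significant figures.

Z = 1.1

k_BT = 0.08617 × 2070 K = 178.4 meV.
Eᵢ/kT = 0, 2.253, 4.400.
Z = Σ e^(−Eᵢ/kT) = e^(−0) + e^(−2.253) + e^(−4.400) = 1.000 + 0.1051 + 0.01228 = 1.117.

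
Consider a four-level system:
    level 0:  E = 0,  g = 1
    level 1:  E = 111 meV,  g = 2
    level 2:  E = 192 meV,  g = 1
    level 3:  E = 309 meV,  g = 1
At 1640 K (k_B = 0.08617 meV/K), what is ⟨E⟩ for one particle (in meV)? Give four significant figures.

81.21 meV

k_BT = 0.08617 × 1640 K = 141.319 meV.
Eᵢ/kT = 0, 0.785457, 1.35863, 2.18654.
Z = Σ gᵢe^(−Eᵢ/kT) = 1·e^(−0) + 2·e^(−0.785457) + 1·e^(−1.35863) + 1·e^(−2.18654) = 1.00000 + 0.911823 + 0.257013 + 0.112305 = 2.28114.
⟨E⟩ = Σ Eᵢ gᵢe^(−Eᵢ/kT) / Z = (0·1.00000 + 111·0.911823 + 192·0.257013 + 309·0.112305) / 2.28114 = 81.21 meV.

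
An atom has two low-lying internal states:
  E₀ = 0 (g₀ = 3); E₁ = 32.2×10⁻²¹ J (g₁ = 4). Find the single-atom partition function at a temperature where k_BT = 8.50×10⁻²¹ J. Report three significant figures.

Eᵢ/kT = 0, 3.7882.
Z = Σ gᵢe^(−Eᵢ/kT) = 3·e^(−0) + 4·e^(−3.7882) = 3.0000 + 0.090545 = 3.0905.

Z = 3.09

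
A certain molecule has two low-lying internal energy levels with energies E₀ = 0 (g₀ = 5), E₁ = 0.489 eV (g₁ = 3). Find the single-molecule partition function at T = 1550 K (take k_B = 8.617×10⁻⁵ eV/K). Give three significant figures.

k_BT = 8.617×10⁻⁵ × 1550 K = 0.13356 eV.
Eᵢ/kT = 0, 3.6613.
Z = Σ gᵢe^(−Eᵢ/kT) = 5·e^(−0) + 3·e^(−3.6613) = 5.0000 + 0.077097 = 5.0771.

Z = 5.08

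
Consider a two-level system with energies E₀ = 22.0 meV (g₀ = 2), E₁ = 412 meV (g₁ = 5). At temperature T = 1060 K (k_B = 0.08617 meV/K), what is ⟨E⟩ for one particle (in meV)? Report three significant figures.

k_BT = 0.08617 × 1060 K = 91.340 meV.
Eᵢ/kT = 0.24086, 4.5106.
Z = Σ gᵢe^(−Eᵢ/kT) = 2·e^(−0.24086) + 5·e^(−4.5106) = 1.5719 + 0.054959 = 1.6269.
⟨E⟩ = Σ Eᵢ gᵢe^(−Eᵢ/kT) / Z = (22.0·1.5719 + 412·0.054959) / 1.6269 = 35.2 meV.

35.2 meV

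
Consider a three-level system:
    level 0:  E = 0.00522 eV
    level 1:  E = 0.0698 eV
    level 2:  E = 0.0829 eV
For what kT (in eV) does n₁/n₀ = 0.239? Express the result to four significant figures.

n₁/n₀ = exp[−(E₁−E₀)/kT] = 0.239.
⇒ (E₁−E₀)/kT = ln(1/0.239) = ln(4.18410) = 1.43129.
kT = 0.06458 eV / 1.43129 = 0.04512 eV.

0.04512 eV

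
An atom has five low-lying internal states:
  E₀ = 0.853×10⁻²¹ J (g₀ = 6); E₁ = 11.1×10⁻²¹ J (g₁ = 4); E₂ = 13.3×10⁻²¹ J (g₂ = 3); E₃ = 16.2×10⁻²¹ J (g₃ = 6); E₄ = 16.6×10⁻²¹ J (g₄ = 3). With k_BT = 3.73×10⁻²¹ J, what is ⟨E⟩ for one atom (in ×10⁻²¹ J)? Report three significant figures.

Eᵢ/kT = 0.22869, 2.9759, 3.5657, 4.3432, 4.4504.
Z = Σ gᵢe^(−Eᵢ/kT) = 6·e^(−0.22869) + 4·e^(−2.9759) + 3·e^(−3.5657) + 6·e^(−4.3432) + 3·e^(−4.4504) = 4.7735 + 0.20401 + 0.084832 + 0.077969 + 0.035022 = 5.1753.
⟨E⟩ = Σ Eᵢ gᵢe^(−Eᵢ/kT) / Z = (0.853·4.7735 + 11.1·0.20401 + 13.3·0.084832 + 16.2·0.077969 + 16.6·0.035022) / 5.1753 = 1.80 ×10⁻²¹ J.

1.80 ×10⁻²¹ J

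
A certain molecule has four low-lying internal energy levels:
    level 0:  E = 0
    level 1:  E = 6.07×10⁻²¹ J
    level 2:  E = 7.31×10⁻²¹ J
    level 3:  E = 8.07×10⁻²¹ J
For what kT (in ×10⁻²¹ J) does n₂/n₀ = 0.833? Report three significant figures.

40.0 ×10⁻²¹ J

n₂/n₀ = exp[−(E₂−E₀)/kT] = 0.833.
⇒ (E₂−E₀)/kT = ln(1/0.833) = ln(1.2005) = 0.18274.
kT = 7.31 ×10⁻²¹ J / 0.18274 = 40.0 ×10⁻²¹ J.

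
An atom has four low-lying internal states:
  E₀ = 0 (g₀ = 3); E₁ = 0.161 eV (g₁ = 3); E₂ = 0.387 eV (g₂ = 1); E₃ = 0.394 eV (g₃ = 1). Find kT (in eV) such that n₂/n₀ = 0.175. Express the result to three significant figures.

n₂/n₀ = (g₂/g₀) exp[−(E₂−E₀)/kT] = 0.175.
⇒ (E₂−E₀)/kT = ln((1/3)/0.175) = ln(1.9048) = 0.64438.
kT = 0.387 eV / 0.64438 = 0.601 eV.

0.601 eV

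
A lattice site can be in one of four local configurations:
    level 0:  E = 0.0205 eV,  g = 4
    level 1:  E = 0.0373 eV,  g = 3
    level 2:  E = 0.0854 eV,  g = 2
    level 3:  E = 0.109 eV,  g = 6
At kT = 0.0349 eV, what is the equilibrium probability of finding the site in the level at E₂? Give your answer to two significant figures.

0.047

Eᵢ/kT = 0.5874, 1.069, 2.447, 3.123.
Z = Σ gᵢe^(−Eᵢ/kT) = 4·e^(−0.5874) + 3·e^(−1.069) + 2·e^(−2.447) + 6·e^(−3.123) = 2.223 + 1.030 + 0.1731 + 0.2641 = 3.690.
P₂ = g₂ e^(−E₂/kT) / Z = 0.1731/3.690 = 0.047.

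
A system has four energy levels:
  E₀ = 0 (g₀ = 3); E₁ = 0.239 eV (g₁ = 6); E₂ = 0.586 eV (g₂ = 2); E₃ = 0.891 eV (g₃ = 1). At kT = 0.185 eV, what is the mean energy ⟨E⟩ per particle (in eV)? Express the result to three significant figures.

0.0950 eV

Eᵢ/kT = 0, 1.2919, 3.1676, 4.8162.
Z = Σ gᵢe^(−Eᵢ/kT) = 3·e^(−0) + 6·e^(−1.2919) + 2·e^(−3.1676) + 1·e^(−4.8162) = 3.0000 + 1.6485 + 0.084209 + 0.0080975 = 4.7408.
⟨E⟩ = Σ Eᵢ gᵢe^(−Eᵢ/kT) / Z = (0·3.0000 + 0.239·1.6485 + 0.586·0.084209 + 0.891·0.0080975) / 4.7408 = 0.0950 eV.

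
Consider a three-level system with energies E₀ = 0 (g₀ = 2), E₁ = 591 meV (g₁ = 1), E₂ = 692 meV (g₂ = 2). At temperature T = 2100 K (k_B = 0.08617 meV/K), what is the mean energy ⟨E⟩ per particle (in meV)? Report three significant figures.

k_BT = 0.08617 × 2100 K = 180.96 meV.
Eᵢ/kT = 0, 3.2659, 3.8240.
Z = Σ gᵢe^(−Eᵢ/kT) = 2·e^(−0) + 1·e^(−3.2659) + 2·e^(−3.8240) = 2.0000 + 0.038163 + 0.043681 = 2.0818.
⟨E⟩ = Σ Eᵢ gᵢe^(−Eᵢ/kT) / Z = (0·2.0000 + 591·0.038163 + 692·0.043681) / 2.0818 = 25.4 meV.

25.4 meV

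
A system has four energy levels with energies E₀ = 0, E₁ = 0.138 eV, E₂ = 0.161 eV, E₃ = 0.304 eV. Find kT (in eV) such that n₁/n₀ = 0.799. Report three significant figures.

n₁/n₀ = exp[−(E₁−E₀)/kT] = 0.799.
⇒ (E₁−E₀)/kT = ln(1/0.799) = ln(1.2516) = 0.22442.
kT = 0.138 eV / 0.22442 = 0.615 eV.

0.615 eV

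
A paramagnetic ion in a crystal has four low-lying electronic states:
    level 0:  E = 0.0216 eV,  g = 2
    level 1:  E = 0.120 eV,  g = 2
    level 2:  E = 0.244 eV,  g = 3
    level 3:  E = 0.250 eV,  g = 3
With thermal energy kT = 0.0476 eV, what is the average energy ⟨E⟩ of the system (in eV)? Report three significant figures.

Eᵢ/kT = 0.45378, 2.5210, 5.1261, 5.2521.
Z = Σ gᵢe^(−Eᵢ/kT) = 2·e^(−0.45378) + 2·e^(−2.5210) + 3·e^(−5.1261) + 3·e^(−5.2521) = 1.2704 + 0.16076 + 0.017819 + 0.015710 = 1.4647.
⟨E⟩ = Σ Eᵢ gᵢe^(−Eᵢ/kT) / Z = (0.0216·1.2704 + 0.120·0.16076 + 0.244·0.017819 + 0.250·0.015710) / 1.4647 = 0.0376 eV.

0.0376 eV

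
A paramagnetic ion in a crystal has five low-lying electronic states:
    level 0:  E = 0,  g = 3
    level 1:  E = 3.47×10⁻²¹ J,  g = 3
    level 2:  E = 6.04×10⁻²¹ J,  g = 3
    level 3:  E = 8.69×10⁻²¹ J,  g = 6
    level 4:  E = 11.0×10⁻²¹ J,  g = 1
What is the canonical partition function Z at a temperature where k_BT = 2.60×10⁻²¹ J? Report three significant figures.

Eᵢ/kT = 0, 1.3346, 2.3231, 3.3423, 4.2308.
Z = Σ gᵢe^(−Eᵢ/kT) = 3·e^(−0) + 3·e^(−1.3346) + 3·e^(−2.3231) + 6·e^(−3.3423) + 1·e^(−4.2308) = 3.0000 + 0.78979 + 0.29391 + 0.21213 + 0.014541 = 4.3104.

Z = 4.31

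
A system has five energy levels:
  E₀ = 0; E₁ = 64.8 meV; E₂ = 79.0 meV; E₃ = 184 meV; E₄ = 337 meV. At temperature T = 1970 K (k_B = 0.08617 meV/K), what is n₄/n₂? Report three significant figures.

0.219

k_BT = 0.08617 × 1970 K = 169.75 meV.
n₄/n₂ = exp[−(E₄−E₂)/kT] = exp(−(258.0 meV)/(169.75 meV)) = exp(-1.5199) = 0.219.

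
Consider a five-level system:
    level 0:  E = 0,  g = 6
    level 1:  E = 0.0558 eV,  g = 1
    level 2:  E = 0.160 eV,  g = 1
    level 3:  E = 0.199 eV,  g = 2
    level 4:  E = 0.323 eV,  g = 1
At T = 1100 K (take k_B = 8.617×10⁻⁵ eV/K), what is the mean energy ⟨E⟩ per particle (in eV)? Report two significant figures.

0.017 eV

k_BT = 8.617×10⁻⁵ × 1100 K = 0.09479 eV.
Eᵢ/kT = 0, 0.5887, 1.688, 2.099, 3.408.
Z = Σ gᵢe^(−Eᵢ/kT) = 6·e^(−0) + 1·e^(−0.5887) + 1·e^(−1.688) + 2·e^(−2.099) + 1·e^(−3.408) = 6.000 + 0.5550 + 0.1849 + 0.2452 + 0.03311 = 7.018.
⟨E⟩ = Σ Eᵢ gᵢe^(−Eᵢ/kT) / Z = (0·6.000 + 0.0558·0.5550 + 0.160·0.1849 + 0.199·0.2452 + 0.323·0.03311) / 7.018 = 0.017 eV.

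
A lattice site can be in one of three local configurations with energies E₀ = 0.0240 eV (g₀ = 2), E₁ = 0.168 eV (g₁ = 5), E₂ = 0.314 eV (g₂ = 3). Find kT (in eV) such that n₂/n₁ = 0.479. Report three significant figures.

n₂/n₁ = (g₂/g₁) exp[−(E₂−E₁)/kT] = 0.479.
⇒ (E₂−E₁)/kT = ln((3/5)/0.479) = ln(1.2526) = 0.22522.
kT = 0.146 eV / 0.22522 = 0.648 eV.

0.648 eV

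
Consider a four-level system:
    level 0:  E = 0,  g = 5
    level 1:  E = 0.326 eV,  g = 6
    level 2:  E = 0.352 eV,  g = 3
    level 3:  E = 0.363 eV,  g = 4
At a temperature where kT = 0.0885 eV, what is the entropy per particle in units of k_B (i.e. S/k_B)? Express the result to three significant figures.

1.86

Eᵢ/kT = 0, 3.6836, 3.9774, 4.1017.
Z = Σ gᵢe^(−Eᵢ/kT) = 5·e^(−0) + 6·e^(−3.6836) + 3·e^(−3.9774) + 4·e^(−4.1017) = 5.0000 + 0.15079 + 0.056203 + 0.066178 = 5.2732.
⟨E⟩ = Σ EᵢPᵢ = 0.017629 eV.
S/k_B = ln Z + ⟨E⟩/kT = ln(5.2732) + 0.017629/0.0885 = 1.6626 + 0.19920 = 1.86.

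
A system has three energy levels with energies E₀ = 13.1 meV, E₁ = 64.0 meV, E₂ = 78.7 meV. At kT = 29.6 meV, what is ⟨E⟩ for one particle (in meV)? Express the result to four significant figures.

25.73 meV

Eᵢ/kT = 0.442568, 2.16216, 2.65878.
Z = Σ e^(−Eᵢ/kT) = e^(−0.442568) + e^(−2.16216) + e^(−2.65878) = 0.642385 + 0.115076 + 0.0700336 = 0.827495.
⟨E⟩ = Σ Eᵢ e^(−Eᵢ/kT) / Z = (13.1·0.642385 + 64.0·0.115076 + 78.7·0.0700336) / 0.827495 = 25.73 meV.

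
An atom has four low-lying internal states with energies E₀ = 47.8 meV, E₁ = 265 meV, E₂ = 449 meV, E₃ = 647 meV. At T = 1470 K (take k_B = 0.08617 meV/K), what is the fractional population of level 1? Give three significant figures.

0.146

k_BT = 0.08617 × 1470 K = 126.67 meV.
Eᵢ/kT = 0.37736, 2.0921, 3.5446, 5.1078.
Z = Σ e^(−Eᵢ/kT) = e^(−0.37736) + e^(−2.0921) + e^(−3.5446) + e^(−5.1078) = 0.68567 + 0.12343 + 0.028880 + 0.0060494 = 0.84403.
P₁ = e^(−E₁/kT) / Z = 0.12343/0.84403 = 0.146.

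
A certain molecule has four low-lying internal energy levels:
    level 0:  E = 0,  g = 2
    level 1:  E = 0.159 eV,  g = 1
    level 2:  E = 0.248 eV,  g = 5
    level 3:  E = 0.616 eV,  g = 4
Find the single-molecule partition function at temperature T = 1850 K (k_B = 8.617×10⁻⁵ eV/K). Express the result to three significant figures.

Z = 3.51

k_BT = 8.617×10⁻⁵ × 1850 K = 0.15941 eV.
Eᵢ/kT = 0, 0.99743, 1.5557, 3.8642.
Z = Σ gᵢe^(−Eᵢ/kT) = 2·e^(−0) + 1·e^(−0.99743) + 5·e^(−1.5557) + 4·e^(−3.8642) = 2.0000 + 0.36883 + 1.0552 + 0.083919 = 3.5079.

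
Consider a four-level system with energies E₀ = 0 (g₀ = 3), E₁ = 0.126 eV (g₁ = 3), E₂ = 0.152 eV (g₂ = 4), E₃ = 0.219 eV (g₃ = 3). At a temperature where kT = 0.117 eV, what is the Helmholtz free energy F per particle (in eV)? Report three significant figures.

-0.201 eV

Eᵢ/kT = 0, 1.0769, 1.2991, 1.8718.
Z = Σ gᵢe^(−Eᵢ/kT) = 3·e^(−0) + 3·e^(−1.0769) + 4·e^(−1.2991) + 3·e^(−1.8718) = 3.0000 + 1.0219 + 1.0911 + 0.46154 = 5.5745.
F = −kT ln Z = −0.117 × ln(5.5745) = −0.117 × 1.7182 = -0.201 eV.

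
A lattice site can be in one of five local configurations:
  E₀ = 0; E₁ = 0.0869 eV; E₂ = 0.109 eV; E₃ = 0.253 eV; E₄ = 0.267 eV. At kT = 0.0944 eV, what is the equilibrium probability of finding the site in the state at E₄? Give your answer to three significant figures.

0.0321

Eᵢ/kT = 0, 0.92055, 1.1547, 2.6801, 2.8284.
Z = Σ e^(−Eᵢ/kT) = e^(−0) + e^(−0.92055) + e^(−1.1547) + e^(−2.6801) + e^(−2.8284) = 1.0000 + 0.39830 + 0.31515 + 0.068556 + 0.059107 = 1.8411.
P₄ = e^(−E₄/kT) / Z = 0.059107/1.8411 = 0.0321.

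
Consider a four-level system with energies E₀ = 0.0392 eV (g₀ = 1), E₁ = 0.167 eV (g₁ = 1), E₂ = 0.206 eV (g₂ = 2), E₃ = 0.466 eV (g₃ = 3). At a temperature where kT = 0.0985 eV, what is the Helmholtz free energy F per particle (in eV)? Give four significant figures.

-0.01192 eV

Eᵢ/kT = 0.397970, 1.69543, 2.09137, 4.73096.
Z = Σ gᵢe^(−Eᵢ/kT) = 1·e^(−0.397970) + 1·e^(−1.69543) + 2·e^(−2.09137) + 3·e^(−4.73096) = 0.671682 + 0.183520 + 0.247036 + 0.0264540 = 1.12869.
F = −kT ln Z = −0.0985 × ln(1.12869) = −0.0985 × 0.121058 = -0.01192 eV.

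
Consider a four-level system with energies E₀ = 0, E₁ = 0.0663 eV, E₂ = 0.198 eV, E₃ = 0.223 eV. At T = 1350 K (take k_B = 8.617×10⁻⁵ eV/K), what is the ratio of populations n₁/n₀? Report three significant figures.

k_BT = 8.617×10⁻⁵ × 1350 K = 0.11633 eV.
n₁/n₀ = exp[−(E₁−E₀)/kT] = exp(−(0.0663 eV)/(0.11633 eV)) = exp(-0.56993) = 0.566.

0.566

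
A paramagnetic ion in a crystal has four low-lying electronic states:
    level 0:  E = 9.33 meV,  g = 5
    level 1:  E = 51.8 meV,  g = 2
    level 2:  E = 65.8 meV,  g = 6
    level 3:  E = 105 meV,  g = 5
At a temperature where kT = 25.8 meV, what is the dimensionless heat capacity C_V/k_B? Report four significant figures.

Eᵢ/kT = 0.361628, 2.00775, 2.55039, 4.06977.
Z = Σ gᵢe^(−Eᵢ/kT) = 5·e^(−0.361628) + 2·e^(−2.00775) + 6·e^(−2.55039) + 5·e^(−4.06977) = 3.48271 + 0.268581 + 0.468307 + 0.0854066 = 4.30500.
⟨E⟩ = 20.0206 meV, ⟨E²⟩ = 927.536 meV².
C_V/k_B = (⟨E²⟩ − ⟨E⟩²)/(kT)² = (927.536 − 400.824)/665.640 = 0.7913.

0.7913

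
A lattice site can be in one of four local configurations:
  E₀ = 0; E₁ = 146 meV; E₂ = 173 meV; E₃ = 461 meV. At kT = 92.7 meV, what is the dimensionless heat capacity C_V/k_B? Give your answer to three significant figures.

0.669

Eᵢ/kT = 0, 1.5750, 1.8662, 4.9730.
Z = Σ e^(−Eᵢ/kT) = e^(−0) + e^(−1.5750) + e^(−1.8662) + e^(−4.9730) = 1.0000 + 0.20701 + 0.15471 + 0.0069223 = 1.3686.
⟨E⟩ = 43.972 meV, ⟨E²⟩ = 7682.4 meV².
C_V/k_B = (⟨E²⟩ − ⟨E⟩²)/(kT)² = (7682.4 − 1933.5)/8593.3 = 0.669.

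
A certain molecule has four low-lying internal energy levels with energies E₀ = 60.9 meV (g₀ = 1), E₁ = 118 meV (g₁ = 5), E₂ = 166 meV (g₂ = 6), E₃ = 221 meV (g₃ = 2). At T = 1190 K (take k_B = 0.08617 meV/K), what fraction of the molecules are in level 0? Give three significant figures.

k_BT = 0.08617 × 1190 K = 102.54 meV.
Eᵢ/kT = 0.59391, 1.1508, 1.6189, 2.1553.
Z = Σ gᵢe^(−Eᵢ/kT) = 1·e^(−0.59391) + 5·e^(−1.1508) + 6·e^(−1.6189) + 2·e^(−2.1553) = 0.55216 + 1.5819 + 1.1887 + 0.23174 = 3.5545.
P₀ = g₀ e^(−E₀/kT) / Z = 0.55216/3.5545 = 0.155.

0.155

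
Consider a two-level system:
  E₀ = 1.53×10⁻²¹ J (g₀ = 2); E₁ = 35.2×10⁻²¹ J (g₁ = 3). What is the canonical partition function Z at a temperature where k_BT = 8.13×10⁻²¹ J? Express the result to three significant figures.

Z = 1.70

Eᵢ/kT = 0.18819, 4.3296.
Z = Σ gᵢe^(−Eᵢ/kT) = 2·e^(−0.18819) + 3·e^(−4.3296) = 1.6569 + 0.039518 = 1.6964.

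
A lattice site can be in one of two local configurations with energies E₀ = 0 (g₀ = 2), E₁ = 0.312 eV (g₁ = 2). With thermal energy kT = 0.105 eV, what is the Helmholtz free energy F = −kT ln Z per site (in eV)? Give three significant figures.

Eᵢ/kT = 0, 2.9714.
Z = Σ gᵢe^(−Eᵢ/kT) = 2·e^(−0) + 2·e^(−2.9714) = 2.0000 + 0.10246 = 2.1025.
F = −kT ln Z = −0.105 × ln(2.1025) = −0.105 × 0.74313 = -0.0780 eV.

-0.0780 eV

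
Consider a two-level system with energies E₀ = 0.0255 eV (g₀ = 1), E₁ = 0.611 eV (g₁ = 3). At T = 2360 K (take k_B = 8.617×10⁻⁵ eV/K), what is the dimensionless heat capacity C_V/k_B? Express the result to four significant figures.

1.023

k_BT = 8.617×10⁻⁵ × 2360 K = 0.203361 eV.
Eᵢ/kT = 0.125393, 3.00451.
Z = Σ gᵢe^(−Eᵢ/kT) = 1·e^(−0.125393) + 3·e^(−3.00451) = 0.882150 + 0.148689 = 1.03084.
⟨E⟩ = 0.109953 eV, ⟨E²⟩ = 0.0544045 eV².
C_V/k_B = (⟨E²⟩ − ⟨E⟩²)/(kT)² = (0.0544045 − 0.0120897)/0.0413557 = 1.023.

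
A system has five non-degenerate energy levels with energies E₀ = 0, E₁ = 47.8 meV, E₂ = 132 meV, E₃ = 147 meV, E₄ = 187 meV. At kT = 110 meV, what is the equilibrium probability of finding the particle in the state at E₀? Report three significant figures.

Eᵢ/kT = 0, 0.43455, 1.2000, 1.3364, 1.7000.
Z = Σ e^(−Eᵢ/kT) = e^(−0) + e^(−0.43455) + e^(−1.2000) + e^(−1.3364) + e^(−1.7000) = 1.0000 + 0.64756 + 0.30119 + 0.26279 + 0.18268 = 2.3942.
P₀ = e^(−E₀/kT) / Z = 1.0000/2.3942 = 0.418.

0.418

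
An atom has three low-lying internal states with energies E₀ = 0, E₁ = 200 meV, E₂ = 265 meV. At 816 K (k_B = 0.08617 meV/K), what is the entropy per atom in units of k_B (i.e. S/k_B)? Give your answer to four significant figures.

k_BT = 0.08617 × 816 K = 70.3147 meV.
Eᵢ/kT = 0, 2.84436, 3.76877.
Z = Σ e^(−Eᵢ/kT) = e^(−0) + e^(−2.84436) + e^(−3.76877) = 1.00000 + 0.0581715 + 0.0230804 = 1.08125.
⟨E⟩ = Σ EᵢPᵢ = 16.4167 meV.
S/k_B = ln Z + ⟨E⟩/kT = ln(1.08125) + 16.4167/70.3147 = 0.0781178 + 0.233475 = 0.3116.

0.3116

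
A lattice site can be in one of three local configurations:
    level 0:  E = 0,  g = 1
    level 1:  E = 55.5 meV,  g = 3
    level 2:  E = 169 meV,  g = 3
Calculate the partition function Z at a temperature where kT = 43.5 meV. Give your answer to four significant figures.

Eᵢ/kT = 0, 1.27586, 3.88506.
Z = Σ gᵢe^(−Eᵢ/kT) = 1·e^(−0) + 3·e^(−1.27586) + 3·e^(−3.88506) = 1.00000 + 0.837572 + 0.0616398 = 1.89921.

Z = 1.899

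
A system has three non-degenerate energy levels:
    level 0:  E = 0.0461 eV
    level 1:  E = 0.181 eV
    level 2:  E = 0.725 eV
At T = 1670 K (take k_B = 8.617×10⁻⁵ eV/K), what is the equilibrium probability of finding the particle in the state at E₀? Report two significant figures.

0.71

k_BT = 8.617×10⁻⁵ × 1670 K = 0.1439 eV.
Eᵢ/kT = 0.3204, 1.258, 5.038.
Z = Σ e^(−Eᵢ/kT) = e^(−0.3204) + e^(−1.258) + e^(−5.038) = 0.7259 + 0.2842 + 0.006487 = 1.017.
P₀ = e^(−E₀/kT) / Z = 0.7259/1.017 = 0.71.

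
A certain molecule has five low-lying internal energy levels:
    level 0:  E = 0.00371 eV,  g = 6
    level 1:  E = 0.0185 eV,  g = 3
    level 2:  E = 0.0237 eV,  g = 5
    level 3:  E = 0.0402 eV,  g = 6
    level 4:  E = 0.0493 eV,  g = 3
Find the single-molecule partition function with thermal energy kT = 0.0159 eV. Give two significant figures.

Eᵢ/kT = 0.2333, 1.164, 1.491, 2.528, 3.101.
Z = Σ gᵢe^(−Eᵢ/kT) = 6·e^(−0.2333) + 3·e^(−1.164) + 5·e^(−1.491) + 6·e^(−2.528) + 3·e^(−3.101) = 4.751 + 0.9367 + 1.126 + 0.4789 + 0.1350 = 7.428.

Z = 7.4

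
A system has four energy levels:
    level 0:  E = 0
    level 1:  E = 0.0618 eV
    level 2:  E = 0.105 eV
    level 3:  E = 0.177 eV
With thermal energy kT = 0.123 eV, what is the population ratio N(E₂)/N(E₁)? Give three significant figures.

n₂/n₁ = exp[−(E₂−E₁)/kT] = exp(−(0.0432 eV)/(0.123 eV)) = exp(-0.35122) = 0.704.

0.704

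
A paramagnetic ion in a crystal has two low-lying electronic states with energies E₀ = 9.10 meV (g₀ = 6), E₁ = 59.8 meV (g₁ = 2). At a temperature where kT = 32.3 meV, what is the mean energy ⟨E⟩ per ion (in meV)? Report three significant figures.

Eᵢ/kT = 0.28173, 1.8514.
Z = Σ gᵢe^(−Eᵢ/kT) = 6·e^(−0.28173) + 2·e^(−1.8514) = 4.5269 + 0.31403 = 4.8409.
⟨E⟩ = Σ Eᵢ gᵢe^(−Eᵢ/kT) / Z = (9.10·4.5269 + 59.8·0.31403) / 4.8409 = 12.4 meV.

12.4 meV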